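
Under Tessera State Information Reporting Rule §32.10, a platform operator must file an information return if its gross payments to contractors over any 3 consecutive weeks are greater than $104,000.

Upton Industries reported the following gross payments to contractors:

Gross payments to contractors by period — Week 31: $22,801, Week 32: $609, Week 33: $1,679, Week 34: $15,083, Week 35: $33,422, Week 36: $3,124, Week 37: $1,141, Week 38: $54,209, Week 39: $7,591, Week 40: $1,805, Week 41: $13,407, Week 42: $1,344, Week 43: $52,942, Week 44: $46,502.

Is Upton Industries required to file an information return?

No

Week 31–Week 33: $22,801 + $609 + $1,679 = $25,089 (under)
Week 32–Week 34: $609 + $1,679 + $15,083 = $17,371 (under)
Week 33–Week 35: $1,679 + $15,083 + $33,422 = $50,184 (under)
Week 34–Week 36: $15,083 + $33,422 + $3,124 = $51,629 (under)
Week 35–Week 37: $33,422 + $3,124 + $1,141 = $37,687 (under)
Week 36–Week 38: $3,124 + $1,141 + $54,209 = $58,474 (under)
Week 37–Week 39: $1,141 + $54,209 + $7,591 = $62,941 (under)
Week 38–Week 40: $54,209 + $7,591 + $1,805 = $63,605 (under)
Week 39–Week 41: $7,591 + $1,805 + $13,407 = $22,803 (under)
Week 40–Week 42: $1,805 + $13,407 + $1,344 = $16,556 (under)
Week 41–Week 43: $13,407 + $1,344 + $52,942 = $67,693 (under)
Week 42–Week 44: $1,344 + $52,942 + $46,502 = $100,788 (under)
No window exceeds $104,000.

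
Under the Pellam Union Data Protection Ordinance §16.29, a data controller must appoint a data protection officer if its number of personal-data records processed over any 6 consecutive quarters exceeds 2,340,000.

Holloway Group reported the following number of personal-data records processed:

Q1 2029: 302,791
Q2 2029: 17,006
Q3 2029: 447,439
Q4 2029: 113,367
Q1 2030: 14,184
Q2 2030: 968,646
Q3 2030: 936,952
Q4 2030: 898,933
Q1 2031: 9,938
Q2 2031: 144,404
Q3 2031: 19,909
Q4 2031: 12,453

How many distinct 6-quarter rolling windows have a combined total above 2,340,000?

Q1 2029–Q2 2030: 302,791 + 17,006 + 447,439 + 113,367 + 14,184 + 968,646 = 1,863,433 (under)
Q2 2029–Q3 2030: 17,006 + 447,439 + 113,367 + 14,184 + 968,646 + 936,952 = 2,497,594 (over)
Q3 2029–Q4 2030: 447,439 + 113,367 + 14,184 + 968,646 + 936,952 + 898,933 = 3,379,521 (over)
Q4 2029–Q1 2031: 113,367 + 14,184 + 968,646 + 936,952 + 898,933 + 9,938 = 2,942,020 (over)
Q1 2030–Q2 2031: 14,184 + 968,646 + 936,952 + 898,933 + 9,938 + 144,404 = 2,973,057 (over)
Q2 2030–Q3 2031: 968,646 + 936,952 + 898,933 + 9,938 + 144,404 + 19,909 = 2,978,782 (over)
Q3 2030–Q4 2031: 936,952 + 898,933 + 9,938 + 144,404 + 19,909 + 12,453 = 2,022,589 (under)
5 windows exceed the threshold.

5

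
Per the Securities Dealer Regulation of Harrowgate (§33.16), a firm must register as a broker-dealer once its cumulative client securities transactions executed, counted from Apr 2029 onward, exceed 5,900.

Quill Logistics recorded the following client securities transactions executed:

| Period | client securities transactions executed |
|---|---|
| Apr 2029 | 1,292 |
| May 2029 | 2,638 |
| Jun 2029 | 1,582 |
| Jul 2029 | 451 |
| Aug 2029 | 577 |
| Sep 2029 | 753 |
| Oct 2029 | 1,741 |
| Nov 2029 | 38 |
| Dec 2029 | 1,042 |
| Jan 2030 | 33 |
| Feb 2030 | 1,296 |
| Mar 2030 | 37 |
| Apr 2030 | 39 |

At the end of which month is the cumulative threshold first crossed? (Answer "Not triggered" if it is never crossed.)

Through Apr 2029: 1,292
Through May 2029: 3,930
Through Jun 2029: 5,512
Through Jul 2029: 5,963 ← exceeds threshold

Jul 2029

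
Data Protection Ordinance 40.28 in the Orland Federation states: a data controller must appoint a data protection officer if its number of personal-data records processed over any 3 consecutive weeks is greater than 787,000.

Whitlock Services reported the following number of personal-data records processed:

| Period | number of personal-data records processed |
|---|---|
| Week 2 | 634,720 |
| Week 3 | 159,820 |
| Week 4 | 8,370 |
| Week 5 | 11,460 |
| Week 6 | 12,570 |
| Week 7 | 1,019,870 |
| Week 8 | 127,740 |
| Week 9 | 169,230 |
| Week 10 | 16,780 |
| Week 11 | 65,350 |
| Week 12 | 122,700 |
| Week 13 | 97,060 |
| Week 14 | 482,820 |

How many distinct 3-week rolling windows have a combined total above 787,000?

Week 2–Week 4: 634,720 + 159,820 + 8,370 = 802,910 (over)
Week 3–Week 5: 159,820 + 8,370 + 11,460 = 179,650 (under)
Week 4–Week 6: 8,370 + 11,460 + 12,570 = 32,400 (under)
Week 5–Week 7: 11,460 + 12,570 + 1,019,870 = 1,043,900 (over)
Week 6–Week 8: 12,570 + 1,019,870 + 127,740 = 1,160,180 (over)
Week 7–Week 9: 1,019,870 + 127,740 + 169,230 = 1,316,840 (over)
Week 8–Week 10: 127,740 + 169,230 + 16,780 = 313,750 (under)
Week 9–Week 11: 169,230 + 16,780 + 65,350 = 251,360 (under)
Week 10–Week 12: 16,780 + 65,350 + 122,700 = 204,830 (under)
Week 11–Week 13: 65,350 + 122,700 + 97,060 = 285,110 (under)
Week 12–Week 14: 122,700 + 97,060 + 482,820 = 702,580 (under)
4 windows exceed the threshold.

4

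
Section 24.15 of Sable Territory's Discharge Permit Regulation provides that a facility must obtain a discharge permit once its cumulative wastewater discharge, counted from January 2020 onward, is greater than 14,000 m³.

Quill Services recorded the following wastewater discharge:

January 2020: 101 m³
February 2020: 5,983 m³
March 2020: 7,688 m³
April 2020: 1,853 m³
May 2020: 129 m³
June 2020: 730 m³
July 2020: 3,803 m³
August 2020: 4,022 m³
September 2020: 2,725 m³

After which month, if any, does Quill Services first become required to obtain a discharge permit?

April 2020

Through January 2020: 101 m³
Through February 2020: 6,084 m³
Through March 2020: 13,772 m³
Through April 2020: 15,625 m³ ← exceeds threshold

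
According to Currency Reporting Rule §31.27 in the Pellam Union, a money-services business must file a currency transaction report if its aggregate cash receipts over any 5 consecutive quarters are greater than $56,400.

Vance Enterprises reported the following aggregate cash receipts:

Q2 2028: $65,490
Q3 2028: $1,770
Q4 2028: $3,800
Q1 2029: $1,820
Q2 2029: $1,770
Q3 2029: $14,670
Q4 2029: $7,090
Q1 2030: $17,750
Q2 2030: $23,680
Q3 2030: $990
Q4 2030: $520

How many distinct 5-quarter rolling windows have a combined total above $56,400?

3

Q2 2028–Q2 2029: $65,490 + $1,770 + $3,800 + $1,820 + $1,770 = $74,650 (over)
Q3 2028–Q3 2029: $1,770 + $3,800 + $1,820 + $1,770 + $14,670 = $23,830 (under)
Q4 2028–Q4 2029: $3,800 + $1,820 + $1,770 + $14,670 + $7,090 = $29,150 (under)
Q1 2029–Q1 2030: $1,820 + $1,770 + $14,670 + $7,090 + $17,750 = $43,100 (under)
Q2 2029–Q2 2030: $1,770 + $14,670 + $7,090 + $17,750 + $23,680 = $64,960 (over)
Q3 2029–Q3 2030: $14,670 + $7,090 + $17,750 + $23,680 + $990 = $64,180 (over)
Q4 2029–Q4 2030: $7,090 + $17,750 + $23,680 + $990 + $520 = $50,030 (under)
3 windows exceed the threshold.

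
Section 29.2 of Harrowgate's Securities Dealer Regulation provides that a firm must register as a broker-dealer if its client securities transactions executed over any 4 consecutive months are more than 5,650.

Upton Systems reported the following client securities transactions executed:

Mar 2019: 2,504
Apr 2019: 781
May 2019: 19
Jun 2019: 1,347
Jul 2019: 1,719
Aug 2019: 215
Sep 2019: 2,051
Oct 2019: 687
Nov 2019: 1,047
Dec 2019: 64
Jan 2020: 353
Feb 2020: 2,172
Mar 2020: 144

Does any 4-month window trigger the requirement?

No

Mar 2019–Jun 2019: 2,504 + 781 + 19 + 1,347 = 4,651 (under)
Apr 2019–Jul 2019: 781 + 19 + 1,347 + 1,719 = 3,866 (under)
May 2019–Aug 2019: 19 + 1,347 + 1,719 + 215 = 3,300 (under)
Jun 2019–Sep 2019: 1,347 + 1,719 + 215 + 2,051 = 5,332 (under)
Jul 2019–Oct 2019: 1,719 + 215 + 2,051 + 687 = 4,672 (under)
Aug 2019–Nov 2019: 215 + 2,051 + 687 + 1,047 = 4,000 (under)
Sep 2019–Dec 2019: 2,051 + 687 + 1,047 + 64 = 3,849 (under)
Oct 2019–Jan 2020: 687 + 1,047 + 64 + 353 = 2,151 (under)
Nov 2019–Feb 2020: 1,047 + 64 + 353 + 2,172 = 3,636 (under)
Dec 2019–Mar 2020: 64 + 353 + 2,172 + 144 = 2,733 (under)
No window exceeds 5,650.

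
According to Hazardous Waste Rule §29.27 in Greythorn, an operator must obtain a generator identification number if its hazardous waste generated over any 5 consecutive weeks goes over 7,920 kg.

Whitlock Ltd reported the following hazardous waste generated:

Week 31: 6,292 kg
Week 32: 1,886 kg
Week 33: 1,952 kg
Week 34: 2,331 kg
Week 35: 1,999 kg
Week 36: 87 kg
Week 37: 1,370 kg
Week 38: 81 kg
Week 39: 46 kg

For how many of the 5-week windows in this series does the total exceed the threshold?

Week 31–Week 35: 6,292 kg + 1,886 kg + 1,952 kg + 2,331 kg + 1,999 kg = 14,460 kg (over)
Week 32–Week 36: 1,886 kg + 1,952 kg + 2,331 kg + 1,999 kg + 87 kg = 8,255 kg (over)
Week 33–Week 37: 1,952 kg + 2,331 kg + 1,999 kg + 87 kg + 1,370 kg = 7,739 kg (under)
Week 34–Week 38: 2,331 kg + 1,999 kg + 87 kg + 1,370 kg + 81 kg = 5,868 kg (under)
Week 35–Week 39: 1,999 kg + 87 kg + 1,370 kg + 81 kg + 46 kg = 3,583 kg (under)
2 windows exceed the threshold.

2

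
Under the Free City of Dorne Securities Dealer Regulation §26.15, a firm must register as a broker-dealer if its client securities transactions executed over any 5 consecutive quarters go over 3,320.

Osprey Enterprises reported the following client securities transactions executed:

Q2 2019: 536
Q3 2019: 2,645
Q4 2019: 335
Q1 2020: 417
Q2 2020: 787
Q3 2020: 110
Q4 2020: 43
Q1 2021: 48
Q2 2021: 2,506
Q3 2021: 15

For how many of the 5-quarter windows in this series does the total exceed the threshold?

3

Q2 2019–Q2 2020: 536 + 2,645 + 335 + 417 + 787 = 4,720 (over)
Q3 2019–Q3 2020: 2,645 + 335 + 417 + 787 + 110 = 4,294 (over)
Q4 2019–Q4 2020: 335 + 417 + 787 + 110 + 43 = 1,692 (under)
Q1 2020–Q1 2021: 417 + 787 + 110 + 43 + 48 = 1,405 (under)
Q2 2020–Q2 2021: 787 + 110 + 43 + 48 + 2,506 = 3,494 (over)
Q3 2020–Q3 2021: 110 + 43 + 48 + 2,506 + 15 = 2,722 (under)
3 windows exceed the threshold.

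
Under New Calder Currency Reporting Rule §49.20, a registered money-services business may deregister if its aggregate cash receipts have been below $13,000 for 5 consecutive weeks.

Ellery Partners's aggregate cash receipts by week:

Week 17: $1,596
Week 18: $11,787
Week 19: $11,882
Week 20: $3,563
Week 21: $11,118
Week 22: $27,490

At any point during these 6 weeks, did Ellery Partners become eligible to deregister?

Yes

Weeks below $13,000: Week 17, Week 18, Week 19, Week 20, Week 21.
Longest run of consecutive weeks below the threshold: 5.
5 ≥ 5, so Ellery Partners became eligible.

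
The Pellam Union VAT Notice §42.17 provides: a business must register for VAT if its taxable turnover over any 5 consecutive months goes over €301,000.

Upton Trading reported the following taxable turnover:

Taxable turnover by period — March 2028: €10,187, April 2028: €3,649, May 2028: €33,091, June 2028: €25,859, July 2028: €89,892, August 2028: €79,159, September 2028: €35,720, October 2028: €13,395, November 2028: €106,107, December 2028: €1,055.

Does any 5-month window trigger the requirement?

Yes

March 2028–July 2028: €10,187 + €3,649 + €33,091 + €25,859 + €89,892 = €162,678 (under)
April 2028–August 2028: €3,649 + €33,091 + €25,859 + €89,892 + €79,159 = €231,650 (under)
May 2028–September 2028: €33,091 + €25,859 + €89,892 + €79,159 + €35,720 = €263,721 (under)
June 2028–October 2028: €25,859 + €89,892 + €79,159 + €35,720 + €13,395 = €244,025 (under)
July 2028–November 2028: €89,892 + €79,159 + €35,720 + €13,395 + €106,107 = €324,273 (over)
August 2028–December 2028: €79,159 + €35,720 + €13,395 + €106,107 + €1,055 = €235,436 (under)
At least one window exceeds €301,000.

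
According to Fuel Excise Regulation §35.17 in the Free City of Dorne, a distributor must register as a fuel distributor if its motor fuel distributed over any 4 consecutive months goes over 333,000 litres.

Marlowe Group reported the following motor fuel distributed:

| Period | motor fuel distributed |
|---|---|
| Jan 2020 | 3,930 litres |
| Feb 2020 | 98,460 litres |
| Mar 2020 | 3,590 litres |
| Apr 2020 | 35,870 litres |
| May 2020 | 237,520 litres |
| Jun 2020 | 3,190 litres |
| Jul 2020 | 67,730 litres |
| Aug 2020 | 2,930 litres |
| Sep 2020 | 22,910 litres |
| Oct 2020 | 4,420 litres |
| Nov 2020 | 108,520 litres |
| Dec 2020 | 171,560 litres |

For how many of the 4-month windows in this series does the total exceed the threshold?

2

Jan 2020–Apr 2020: 3,930 litres + 98,460 litres + 3,590 litres + 35,870 litres = 141,850 litres (under)
Feb 2020–May 2020: 98,460 litres + 3,590 litres + 35,870 litres + 237,520 litres = 375,440 litres (over)
Mar 2020–Jun 2020: 3,590 litres + 35,870 litres + 237,520 litres + 3,190 litres = 280,170 litres (under)
Apr 2020–Jul 2020: 35,870 litres + 237,520 litres + 3,190 litres + 67,730 litres = 344,310 litres (over)
May 2020–Aug 2020: 237,520 litres + 3,190 litres + 67,730 litres + 2,930 litres = 311,370 litres (under)
Jun 2020–Sep 2020: 3,190 litres + 67,730 litres + 2,930 litres + 22,910 litres = 96,760 litres (under)
Jul 2020–Oct 2020: 67,730 litres + 2,930 litres + 22,910 litres + 4,420 litres = 97,990 litres (under)
Aug 2020–Nov 2020: 2,930 litres + 22,910 litres + 4,420 litres + 108,520 litres = 138,780 litres (under)
Sep 2020–Dec 2020: 22,910 litres + 4,420 litres + 108,520 litres + 171,560 litres = 307,410 litres (under)
2 windows exceed the threshold.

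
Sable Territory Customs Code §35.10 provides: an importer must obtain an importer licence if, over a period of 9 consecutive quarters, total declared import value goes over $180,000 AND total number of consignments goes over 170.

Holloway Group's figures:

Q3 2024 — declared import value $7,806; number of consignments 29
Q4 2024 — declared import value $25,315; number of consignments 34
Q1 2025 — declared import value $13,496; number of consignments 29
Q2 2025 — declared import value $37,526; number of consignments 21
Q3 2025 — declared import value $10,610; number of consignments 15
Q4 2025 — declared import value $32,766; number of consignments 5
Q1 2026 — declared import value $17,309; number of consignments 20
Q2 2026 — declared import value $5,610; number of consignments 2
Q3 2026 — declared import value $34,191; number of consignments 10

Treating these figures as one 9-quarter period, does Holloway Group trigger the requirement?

No

Total declared import value: $7,806 + $25,315 + $13,496 + $37,526 + $10,610 + $32,766 + $17,309 + $5,610 + $34,191 = $184,629 (> $180,000).
Total number of consignments: 29 + 34 + 29 + 21 + 15 + 5 + 20 + 2 + 10 = 165 (≤ 170).
The test is 'and': the rule requires both, and at least one is not exceeded.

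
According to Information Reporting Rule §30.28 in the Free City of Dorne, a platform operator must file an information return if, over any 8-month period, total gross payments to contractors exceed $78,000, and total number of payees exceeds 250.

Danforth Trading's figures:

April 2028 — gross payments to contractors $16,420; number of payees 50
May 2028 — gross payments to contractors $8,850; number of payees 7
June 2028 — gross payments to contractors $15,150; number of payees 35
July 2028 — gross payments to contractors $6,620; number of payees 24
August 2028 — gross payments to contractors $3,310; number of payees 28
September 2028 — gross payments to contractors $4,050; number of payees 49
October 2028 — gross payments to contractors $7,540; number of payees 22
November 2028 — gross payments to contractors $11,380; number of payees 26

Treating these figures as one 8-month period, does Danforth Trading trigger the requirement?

Total gross payments to contractors: $16,420 + $8,850 + $15,150 + $6,620 + $3,310 + $4,050 + $7,540 + $11,380 = $73,320 (≤ $78,000).
Total number of payees: 50 + 7 + 35 + 24 + 28 + 49 + 22 + 26 = 241 (≤ 250).
The test is 'and': the rule requires both, and at least one is not exceeded.

No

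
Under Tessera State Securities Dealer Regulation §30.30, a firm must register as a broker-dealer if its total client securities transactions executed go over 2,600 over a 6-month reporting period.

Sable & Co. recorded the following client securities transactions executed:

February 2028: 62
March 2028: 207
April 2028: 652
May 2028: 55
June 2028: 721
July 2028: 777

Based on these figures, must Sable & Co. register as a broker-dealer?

No

Total client securities transactions executed: 62 + 207 + 652 + 55 + 721 + 777 = 2,474.
2,474 ≤ 2,600, so the threshold is not exceeded.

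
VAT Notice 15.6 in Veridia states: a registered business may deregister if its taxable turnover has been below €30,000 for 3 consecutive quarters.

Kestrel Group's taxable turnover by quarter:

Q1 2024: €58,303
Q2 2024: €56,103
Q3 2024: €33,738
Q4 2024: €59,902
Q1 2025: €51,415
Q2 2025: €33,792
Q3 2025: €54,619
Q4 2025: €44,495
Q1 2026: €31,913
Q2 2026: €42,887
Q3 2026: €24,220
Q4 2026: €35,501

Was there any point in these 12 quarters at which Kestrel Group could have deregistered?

Quarters below €30,000: Q3 2026.
Longest run of consecutive quarters below the threshold: 1.
1 < 3, so Kestrel Group never became eligible.

No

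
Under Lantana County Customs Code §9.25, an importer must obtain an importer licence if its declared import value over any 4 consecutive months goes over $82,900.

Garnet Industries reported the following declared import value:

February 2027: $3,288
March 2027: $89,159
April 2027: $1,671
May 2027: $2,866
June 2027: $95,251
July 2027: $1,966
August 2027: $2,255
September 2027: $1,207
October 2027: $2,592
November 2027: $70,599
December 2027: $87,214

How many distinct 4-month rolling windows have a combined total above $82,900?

February 2027–May 2027: $3,288 + $89,159 + $1,671 + $2,866 = $96,984 (over)
March 2027–June 2027: $89,159 + $1,671 + $2,866 + $95,251 = $188,947 (over)
April 2027–July 2027: $1,671 + $2,866 + $95,251 + $1,966 = $101,754 (over)
May 2027–August 2027: $2,866 + $95,251 + $1,966 + $2,255 = $102,338 (over)
June 2027–September 2027: $95,251 + $1,966 + $2,255 + $1,207 = $100,679 (over)
July 2027–October 2027: $1,966 + $2,255 + $1,207 + $2,592 = $8,020 (under)
August 2027–November 2027: $2,255 + $1,207 + $2,592 + $70,599 = $76,653 (under)
September 2027–December 2027: $1,207 + $2,592 + $70,599 + $87,214 = $161,612 (over)
6 windows exceed the threshold.

6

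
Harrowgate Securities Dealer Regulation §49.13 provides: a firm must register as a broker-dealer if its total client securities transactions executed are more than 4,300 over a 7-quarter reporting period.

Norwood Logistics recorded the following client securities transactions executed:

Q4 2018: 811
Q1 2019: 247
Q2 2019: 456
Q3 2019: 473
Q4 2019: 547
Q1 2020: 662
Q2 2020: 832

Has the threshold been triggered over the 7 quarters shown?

No

Total client securities transactions executed: 811 + 247 + 456 + 473 + 547 + 662 + 832 = 4,028.
4,028 ≤ 4,300, so the threshold is not exceeded.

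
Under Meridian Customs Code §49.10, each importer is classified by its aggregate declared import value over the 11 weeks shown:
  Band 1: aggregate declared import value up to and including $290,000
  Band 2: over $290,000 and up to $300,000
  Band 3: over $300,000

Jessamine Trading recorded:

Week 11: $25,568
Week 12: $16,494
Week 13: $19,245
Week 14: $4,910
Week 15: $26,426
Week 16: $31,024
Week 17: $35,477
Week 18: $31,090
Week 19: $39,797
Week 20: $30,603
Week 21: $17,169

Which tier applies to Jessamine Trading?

Band 1

Aggregate declared import value: $25,568 + $16,494 + $19,245 + $4,910 + $26,426 + $31,024 + $35,477 + $31,090 + $39,797 + $30,603 + $17,169 = $277,803.
$277,803 ≤ $290,000, so Band 1 applies.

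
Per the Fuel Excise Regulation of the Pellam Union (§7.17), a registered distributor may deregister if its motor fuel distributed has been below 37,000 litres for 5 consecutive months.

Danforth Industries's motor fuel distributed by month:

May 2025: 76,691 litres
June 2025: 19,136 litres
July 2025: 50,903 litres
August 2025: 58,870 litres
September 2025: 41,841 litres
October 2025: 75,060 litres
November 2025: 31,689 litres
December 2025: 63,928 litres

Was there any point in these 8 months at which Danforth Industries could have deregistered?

No

Months below 37,000 litres: June 2025, November 2025.
Longest run of consecutive months below the threshold: 1.
1 < 5, so Danforth Industries never became eligible.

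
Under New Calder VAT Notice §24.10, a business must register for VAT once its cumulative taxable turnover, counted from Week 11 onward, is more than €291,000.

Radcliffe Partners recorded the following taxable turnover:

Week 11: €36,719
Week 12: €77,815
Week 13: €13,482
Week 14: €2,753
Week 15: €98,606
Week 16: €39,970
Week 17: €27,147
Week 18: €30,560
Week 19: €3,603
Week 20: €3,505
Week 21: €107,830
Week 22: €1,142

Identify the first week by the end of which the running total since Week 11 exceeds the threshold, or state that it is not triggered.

Through Week 11: €36,719
Through Week 12: €114,534
Through Week 13: €128,016
Through Week 14: €130,769
Through Week 15: €229,375
Through Week 16: €269,345
Through Week 17: €296,492 ← exceeds threshold

Week 17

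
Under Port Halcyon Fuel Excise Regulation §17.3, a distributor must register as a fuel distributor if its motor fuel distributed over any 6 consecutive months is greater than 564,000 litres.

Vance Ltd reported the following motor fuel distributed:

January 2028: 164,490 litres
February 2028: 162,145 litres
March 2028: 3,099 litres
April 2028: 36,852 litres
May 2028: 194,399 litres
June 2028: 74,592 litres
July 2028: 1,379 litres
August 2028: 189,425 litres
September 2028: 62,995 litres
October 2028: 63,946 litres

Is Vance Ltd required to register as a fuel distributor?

Yes

January 2028–June 2028: 164,490 litres + 162,145 litres + 3,099 litres + 36,852 litres + 194,399 litres + 74,592 litres = 635,577 litres (over)
February 2028–July 2028: 162,145 litres + 3,099 litres + 36,852 litres + 194,399 litres + 74,592 litres + 1,379 litres = 472,466 litres (under)
March 2028–August 2028: 3,099 litres + 36,852 litres + 194,399 litres + 74,592 litres + 1,379 litres + 189,425 litres = 499,746 litres (under)
April 2028–September 2028: 36,852 litres + 194,399 litres + 74,592 litres + 1,379 litres + 189,425 litres + 62,995 litres = 559,642 litres (under)
May 2028–October 2028: 194,399 litres + 74,592 litres + 1,379 litres + 189,425 litres + 62,995 litres + 63,946 litres = 586,736 litres (over)
At least one window exceeds 564,000 litres.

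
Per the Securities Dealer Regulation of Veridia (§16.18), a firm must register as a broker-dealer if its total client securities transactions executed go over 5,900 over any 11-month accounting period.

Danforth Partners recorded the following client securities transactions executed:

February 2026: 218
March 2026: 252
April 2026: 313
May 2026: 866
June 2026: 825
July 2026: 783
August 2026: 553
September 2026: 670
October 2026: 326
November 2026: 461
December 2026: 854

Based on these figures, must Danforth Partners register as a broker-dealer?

Yes

Total client securities transactions executed: 218 + 252 + 313 + 866 + 825 + 783 + 553 + 670 + 326 + 461 + 854 = 6,121.
6,121 > 5,900, so the threshold is exceeded.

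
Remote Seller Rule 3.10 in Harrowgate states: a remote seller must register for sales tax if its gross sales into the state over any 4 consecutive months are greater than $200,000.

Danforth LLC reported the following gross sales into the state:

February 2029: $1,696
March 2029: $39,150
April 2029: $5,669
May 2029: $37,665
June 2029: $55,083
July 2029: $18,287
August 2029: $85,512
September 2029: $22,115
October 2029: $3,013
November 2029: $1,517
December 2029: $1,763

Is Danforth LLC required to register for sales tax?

No

February 2029–May 2029: $1,696 + $39,150 + $5,669 + $37,665 = $84,180 (under)
March 2029–June 2029: $39,150 + $5,669 + $37,665 + $55,083 = $137,567 (under)
April 2029–July 2029: $5,669 + $37,665 + $55,083 + $18,287 = $116,704 (under)
May 2029–August 2029: $37,665 + $55,083 + $18,287 + $85,512 = $196,547 (under)
June 2029–September 2029: $55,083 + $18,287 + $85,512 + $22,115 = $180,997 (under)
July 2029–October 2029: $18,287 + $85,512 + $22,115 + $3,013 = $128,927 (under)
August 2029–November 2029: $85,512 + $22,115 + $3,013 + $1,517 = $112,157 (under)
September 2029–December 2029: $22,115 + $3,013 + $1,517 + $1,763 = $28,408 (under)
No window exceeds $200,000.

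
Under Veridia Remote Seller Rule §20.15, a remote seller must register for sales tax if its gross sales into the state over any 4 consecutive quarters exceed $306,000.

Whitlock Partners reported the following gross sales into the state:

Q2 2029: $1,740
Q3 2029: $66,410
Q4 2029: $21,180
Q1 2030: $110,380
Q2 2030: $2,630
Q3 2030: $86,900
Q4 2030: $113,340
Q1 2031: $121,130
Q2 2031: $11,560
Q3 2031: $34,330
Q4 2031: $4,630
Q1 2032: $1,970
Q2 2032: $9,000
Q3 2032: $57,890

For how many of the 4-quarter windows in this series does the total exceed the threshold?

3

Q2 2029–Q1 2030: $1,740 + $66,410 + $21,180 + $110,380 = $199,710 (under)
Q3 2029–Q2 2030: $66,410 + $21,180 + $110,380 + $2,630 = $200,600 (under)
Q4 2029–Q3 2030: $21,180 + $110,380 + $2,630 + $86,900 = $221,090 (under)
Q1 2030–Q4 2030: $110,380 + $2,630 + $86,900 + $113,340 = $313,250 (over)
Q2 2030–Q1 2031: $2,630 + $86,900 + $113,340 + $121,130 = $324,000 (over)
Q3 2030–Q2 2031: $86,900 + $113,340 + $121,130 + $11,560 = $332,930 (over)
Q4 2030–Q3 2031: $113,340 + $121,130 + $11,560 + $34,330 = $280,360 (under)
Q1 2031–Q4 2031: $121,130 + $11,560 + $34,330 + $4,630 = $171,650 (under)
Q2 2031–Q1 2032: $11,560 + $34,330 + $4,630 + $1,970 = $52,490 (under)
Q3 2031–Q2 2032: $34,330 + $4,630 + $1,970 + $9,000 = $49,930 (under)
Q4 2031–Q3 2032: $4,630 + $1,970 + $9,000 + $57,890 = $73,490 (under)
3 windows exceed the threshold.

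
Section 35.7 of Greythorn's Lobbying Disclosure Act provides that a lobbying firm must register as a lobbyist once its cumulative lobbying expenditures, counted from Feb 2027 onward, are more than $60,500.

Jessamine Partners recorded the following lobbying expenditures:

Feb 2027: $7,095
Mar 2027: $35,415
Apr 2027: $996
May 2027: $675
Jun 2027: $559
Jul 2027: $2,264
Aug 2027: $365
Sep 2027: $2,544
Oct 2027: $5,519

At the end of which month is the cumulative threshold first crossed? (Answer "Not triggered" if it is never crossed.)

Through Feb 2027: $7,095
Through Mar 2027: $42,510
Through Apr 2027: $43,506
Through May 2027: $44,181
Through Jun 2027: $44,740
Through Jul 2027: $47,004
Through Aug 2027: $47,369
Through Sep 2027: $49,913
Through Oct 2027: $55,432
Final cumulative total $55,432 ≤ $60,500; the threshold is never exceeded.

Not triggered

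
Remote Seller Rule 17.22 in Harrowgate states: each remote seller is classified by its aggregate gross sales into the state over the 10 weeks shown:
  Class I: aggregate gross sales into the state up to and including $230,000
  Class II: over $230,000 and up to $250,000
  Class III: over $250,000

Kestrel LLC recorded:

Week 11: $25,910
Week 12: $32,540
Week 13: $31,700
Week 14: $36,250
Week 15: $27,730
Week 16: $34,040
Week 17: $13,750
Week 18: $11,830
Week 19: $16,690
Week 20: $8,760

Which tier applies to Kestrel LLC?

Class II

Aggregate gross sales into the state: $25,910 + $32,540 + $31,700 + $36,250 + $27,730 + $34,040 + $13,750 + $11,830 + $16,690 + $8,760 = $239,200.
$230,000 < $239,200 ≤ $250,000, so Class II applies.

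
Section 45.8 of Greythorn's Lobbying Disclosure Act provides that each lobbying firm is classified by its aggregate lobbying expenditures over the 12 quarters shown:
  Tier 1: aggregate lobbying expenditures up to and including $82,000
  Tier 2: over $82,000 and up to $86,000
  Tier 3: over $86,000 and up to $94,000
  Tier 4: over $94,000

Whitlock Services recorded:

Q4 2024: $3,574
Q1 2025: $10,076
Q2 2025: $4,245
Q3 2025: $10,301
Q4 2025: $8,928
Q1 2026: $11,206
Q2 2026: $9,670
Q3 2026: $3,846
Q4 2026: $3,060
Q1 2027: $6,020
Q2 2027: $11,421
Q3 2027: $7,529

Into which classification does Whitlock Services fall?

Aggregate lobbying expenditures: $3,574 + $10,076 + $4,245 + $10,301 + $8,928 + $11,206 + $9,670 + $3,846 + $3,060 + $6,020 + $11,421 + $7,529 = $89,876.
$86,000 < $89,876 ≤ $94,000, so Tier 3 applies.

Tier 3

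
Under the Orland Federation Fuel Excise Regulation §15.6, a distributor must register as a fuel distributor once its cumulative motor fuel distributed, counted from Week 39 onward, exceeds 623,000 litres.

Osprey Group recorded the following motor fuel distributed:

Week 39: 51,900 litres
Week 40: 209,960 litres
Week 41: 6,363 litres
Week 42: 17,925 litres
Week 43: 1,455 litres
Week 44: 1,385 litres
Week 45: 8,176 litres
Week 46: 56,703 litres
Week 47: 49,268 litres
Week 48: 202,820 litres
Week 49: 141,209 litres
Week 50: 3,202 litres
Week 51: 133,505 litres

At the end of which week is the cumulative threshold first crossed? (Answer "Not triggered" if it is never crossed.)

Through Week 39: 51,900 litres
Through Week 40: 261,860 litres
Through Week 41: 268,223 litres
Through Week 42: 286,148 litres
Through Week 43: 287,603 litres
Through Week 44: 288,988 litres
Through Week 45: 297,164 litres
Through Week 46: 353,867 litres
Through Week 47: 403,135 litres
Through Week 48: 605,955 litres
Through Week 49: 747,164 litres ← exceeds threshold

Week 49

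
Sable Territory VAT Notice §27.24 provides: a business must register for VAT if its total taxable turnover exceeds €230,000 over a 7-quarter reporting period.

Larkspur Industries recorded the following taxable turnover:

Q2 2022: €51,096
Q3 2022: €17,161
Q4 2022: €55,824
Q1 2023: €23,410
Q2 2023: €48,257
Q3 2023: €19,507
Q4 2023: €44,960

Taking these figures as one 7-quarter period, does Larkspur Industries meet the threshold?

Yes

Total taxable turnover: €51,096 + €17,161 + €55,824 + €23,410 + €48,257 + €19,507 + €44,960 = €260,215.
€260,215 > €230,000, so the threshold is exceeded.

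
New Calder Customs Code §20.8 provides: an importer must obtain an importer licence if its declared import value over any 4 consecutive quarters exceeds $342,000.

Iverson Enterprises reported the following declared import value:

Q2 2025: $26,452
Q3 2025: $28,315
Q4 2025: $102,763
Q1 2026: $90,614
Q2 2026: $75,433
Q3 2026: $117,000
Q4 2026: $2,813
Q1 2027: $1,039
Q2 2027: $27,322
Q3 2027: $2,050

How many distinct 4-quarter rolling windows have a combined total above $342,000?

Q2 2025–Q1 2026: $26,452 + $28,315 + $102,763 + $90,614 = $248,144 (under)
Q3 2025–Q2 2026: $28,315 + $102,763 + $90,614 + $75,433 = $297,125 (under)
Q4 2025–Q3 2026: $102,763 + $90,614 + $75,433 + $117,000 = $385,810 (over)
Q1 2026–Q4 2026: $90,614 + $75,433 + $117,000 + $2,813 = $285,860 (under)
Q2 2026–Q1 2027: $75,433 + $117,000 + $2,813 + $1,039 = $196,285 (under)
Q3 2026–Q2 2027: $117,000 + $2,813 + $1,039 + $27,322 = $148,174 (under)
Q4 2026–Q3 2027: $2,813 + $1,039 + $27,322 + $2,050 = $33,224 (under)
1 window exceeds the threshold.

1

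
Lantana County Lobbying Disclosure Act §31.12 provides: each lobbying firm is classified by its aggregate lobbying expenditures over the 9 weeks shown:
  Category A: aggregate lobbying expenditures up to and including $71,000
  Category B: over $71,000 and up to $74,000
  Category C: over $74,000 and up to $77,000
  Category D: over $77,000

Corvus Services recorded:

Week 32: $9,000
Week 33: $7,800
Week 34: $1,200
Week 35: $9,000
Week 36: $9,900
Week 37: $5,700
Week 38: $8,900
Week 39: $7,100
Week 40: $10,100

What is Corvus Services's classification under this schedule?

Aggregate lobbying expenditures: $9,000 + $7,800 + $1,200 + $9,000 + $9,900 + $5,700 + $8,900 + $7,100 + $10,100 = $68,700.
$68,700 ≤ $71,000, so Category A applies.

Category A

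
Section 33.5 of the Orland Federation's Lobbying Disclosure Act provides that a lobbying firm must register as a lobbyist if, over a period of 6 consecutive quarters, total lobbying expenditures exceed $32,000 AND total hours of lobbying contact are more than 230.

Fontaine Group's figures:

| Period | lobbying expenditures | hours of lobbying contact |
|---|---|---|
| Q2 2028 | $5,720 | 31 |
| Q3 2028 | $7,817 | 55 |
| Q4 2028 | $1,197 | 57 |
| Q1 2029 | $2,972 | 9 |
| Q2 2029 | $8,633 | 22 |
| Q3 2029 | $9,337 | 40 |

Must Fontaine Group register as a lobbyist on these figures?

Total lobbying expenditures: $5,720 + $7,817 + $1,197 + $2,972 + $8,633 + $9,337 = $35,676 (> $32,000).
Total hours of lobbying contact: 31 + 55 + 57 + 9 + 22 + 40 = 214 (≤ 230).
The test is 'and': the rule requires both, and at least one is not exceeded.

No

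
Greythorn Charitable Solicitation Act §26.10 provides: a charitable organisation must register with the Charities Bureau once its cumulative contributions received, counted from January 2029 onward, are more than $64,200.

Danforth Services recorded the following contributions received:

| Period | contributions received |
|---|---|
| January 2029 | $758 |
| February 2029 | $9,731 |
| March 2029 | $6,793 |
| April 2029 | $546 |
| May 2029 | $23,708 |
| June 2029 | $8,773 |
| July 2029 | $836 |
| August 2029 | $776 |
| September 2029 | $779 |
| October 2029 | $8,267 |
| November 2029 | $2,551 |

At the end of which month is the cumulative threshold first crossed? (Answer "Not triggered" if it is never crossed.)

Not triggered

Through January 2029: $758
Through February 2029: $10,489
Through March 2029: $17,282
Through April 2029: $17,828
Through May 2029: $41,536
Through June 2029: $50,309
Through July 2029: $51,145
Through August 2029: $51,921
Through September 2029: $52,700
Through October 2029: $60,967
Through November 2029: $63,518
Final cumulative total $63,518 ≤ $64,200; the threshold is never exceeded.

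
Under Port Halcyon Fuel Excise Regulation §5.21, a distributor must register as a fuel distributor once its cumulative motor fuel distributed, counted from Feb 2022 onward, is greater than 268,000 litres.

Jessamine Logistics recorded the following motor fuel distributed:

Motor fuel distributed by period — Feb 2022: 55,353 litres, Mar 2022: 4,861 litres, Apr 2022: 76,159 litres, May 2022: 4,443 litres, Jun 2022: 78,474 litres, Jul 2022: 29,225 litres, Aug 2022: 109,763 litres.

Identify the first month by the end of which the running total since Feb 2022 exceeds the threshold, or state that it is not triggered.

Aug 2022

Through Feb 2022: 55,353 litres
Through Mar 2022: 60,214 litres
Through Apr 2022: 136,373 litres
Through May 2022: 140,816 litres
Through Jun 2022: 219,290 litres
Through Jul 2022: 248,515 litres
Through Aug 2022: 358,278 litres ← exceeds threshold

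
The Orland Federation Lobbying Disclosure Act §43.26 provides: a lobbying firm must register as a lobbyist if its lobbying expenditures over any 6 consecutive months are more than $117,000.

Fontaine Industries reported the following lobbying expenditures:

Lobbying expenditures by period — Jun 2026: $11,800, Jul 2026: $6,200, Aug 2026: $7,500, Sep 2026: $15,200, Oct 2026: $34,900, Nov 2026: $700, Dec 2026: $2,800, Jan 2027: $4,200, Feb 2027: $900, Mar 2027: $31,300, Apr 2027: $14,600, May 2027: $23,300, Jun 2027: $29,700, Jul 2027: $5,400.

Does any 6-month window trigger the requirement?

Jun 2026–Nov 2026: $11,800 + $6,200 + $7,500 + $15,200 + $34,900 + $700 = $76,300 (under)
Jul 2026–Dec 2026: $6,200 + $7,500 + $15,200 + $34,900 + $700 + $2,800 = $67,300 (under)
Aug 2026–Jan 2027: $7,500 + $15,200 + $34,900 + $700 + $2,800 + $4,200 = $65,300 (under)
Sep 2026–Feb 2027: $15,200 + $34,900 + $700 + $2,800 + $4,200 + $900 = $58,700 (under)
Oct 2026–Mar 2027: $34,900 + $700 + $2,800 + $4,200 + $900 + $31,300 = $74,800 (under)
Nov 2026–Apr 2027: $700 + $2,800 + $4,200 + $900 + $31,300 + $14,600 = $54,500 (under)
Dec 2026–May 2027: $2,800 + $4,200 + $900 + $31,300 + $14,600 + $23,300 = $77,100 (under)
Jan 2027–Jun 2027: $4,200 + $900 + $31,300 + $14,600 + $23,300 + $29,700 = $104,000 (under)
Feb 2027–Jul 2027: $900 + $31,300 + $14,600 + $23,300 + $29,700 + $5,400 = $105,200 (under)
No window exceeds $117,000.

No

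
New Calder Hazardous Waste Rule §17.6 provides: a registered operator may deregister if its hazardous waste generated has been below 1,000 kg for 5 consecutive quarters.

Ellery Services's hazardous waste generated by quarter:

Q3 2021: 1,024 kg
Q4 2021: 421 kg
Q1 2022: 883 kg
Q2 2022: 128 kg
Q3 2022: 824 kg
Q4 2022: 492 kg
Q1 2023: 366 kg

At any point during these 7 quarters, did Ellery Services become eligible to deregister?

Quarters below 1,000 kg: Q4 2021, Q1 2022, Q2 2022, Q3 2022, Q4 2022, Q1 2023.
Longest run of consecutive quarters below the threshold: 6.
6 ≥ 5, so Ellery Services became eligible.

Yes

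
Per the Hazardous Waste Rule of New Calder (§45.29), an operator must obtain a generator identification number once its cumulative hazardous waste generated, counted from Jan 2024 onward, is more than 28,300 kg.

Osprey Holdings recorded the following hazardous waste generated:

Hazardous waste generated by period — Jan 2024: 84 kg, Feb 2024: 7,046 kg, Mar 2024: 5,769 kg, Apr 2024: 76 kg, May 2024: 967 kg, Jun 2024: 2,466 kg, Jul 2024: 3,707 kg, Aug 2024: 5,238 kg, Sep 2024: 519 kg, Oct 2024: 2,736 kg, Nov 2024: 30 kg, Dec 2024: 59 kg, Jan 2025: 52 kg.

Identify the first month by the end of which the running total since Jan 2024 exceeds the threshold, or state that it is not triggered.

Oct 2024

Through Jan 2024: 84 kg
Through Feb 2024: 7,130 kg
Through Mar 2024: 12,899 kg
Through Apr 2024: 12,975 kg
Through May 2024: 13,942 kg
Through Jun 2024: 16,408 kg
Through Jul 2024: 20,115 kg
Through Aug 2024: 25,353 kg
Through Sep 2024: 25,872 kg
Through Oct 2024: 28,608 kg ← exceeds threshold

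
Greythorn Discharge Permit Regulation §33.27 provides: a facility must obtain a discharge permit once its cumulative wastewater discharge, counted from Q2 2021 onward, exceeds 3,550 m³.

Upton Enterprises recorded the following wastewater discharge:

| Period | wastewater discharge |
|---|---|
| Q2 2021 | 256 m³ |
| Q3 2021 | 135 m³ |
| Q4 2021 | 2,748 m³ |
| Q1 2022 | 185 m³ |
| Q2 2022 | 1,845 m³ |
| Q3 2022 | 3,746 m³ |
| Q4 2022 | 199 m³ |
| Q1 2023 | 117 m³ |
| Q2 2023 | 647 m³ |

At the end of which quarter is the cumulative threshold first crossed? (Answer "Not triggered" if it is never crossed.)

Through Q2 2021: 256 m³
Through Q3 2021: 391 m³
Through Q4 2021: 3,139 m³
Through Q1 2022: 3,324 m³
Through Q2 2022: 5,169 m³ ← exceeds threshold

Q2 2022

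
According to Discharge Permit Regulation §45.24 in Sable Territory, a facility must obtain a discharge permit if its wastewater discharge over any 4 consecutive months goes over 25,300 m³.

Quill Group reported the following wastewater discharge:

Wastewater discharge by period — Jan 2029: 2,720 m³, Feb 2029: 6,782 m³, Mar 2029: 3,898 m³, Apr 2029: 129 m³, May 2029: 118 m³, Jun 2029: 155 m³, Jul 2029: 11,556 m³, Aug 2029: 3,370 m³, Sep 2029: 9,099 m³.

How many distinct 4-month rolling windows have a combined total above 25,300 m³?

Jan 2029–Apr 2029: 2,720 m³ + 6,782 m³ + 3,898 m³ + 129 m³ = 13,529 m³ (under)
Feb 2029–May 2029: 6,782 m³ + 3,898 m³ + 129 m³ + 118 m³ = 10,927 m³ (under)
Mar 2029–Jun 2029: 3,898 m³ + 129 m³ + 118 m³ + 155 m³ = 4,300 m³ (under)
Apr 2029–Jul 2029: 129 m³ + 118 m³ + 155 m³ + 11,556 m³ = 11,958 m³ (under)
May 2029–Aug 2029: 118 m³ + 155 m³ + 11,556 m³ + 3,370 m³ = 15,199 m³ (under)
Jun 2029–Sep 2029: 155 m³ + 11,556 m³ + 3,370 m³ + 9,099 m³ = 24,180 m³ (under)
0 windows exceed the threshold.

0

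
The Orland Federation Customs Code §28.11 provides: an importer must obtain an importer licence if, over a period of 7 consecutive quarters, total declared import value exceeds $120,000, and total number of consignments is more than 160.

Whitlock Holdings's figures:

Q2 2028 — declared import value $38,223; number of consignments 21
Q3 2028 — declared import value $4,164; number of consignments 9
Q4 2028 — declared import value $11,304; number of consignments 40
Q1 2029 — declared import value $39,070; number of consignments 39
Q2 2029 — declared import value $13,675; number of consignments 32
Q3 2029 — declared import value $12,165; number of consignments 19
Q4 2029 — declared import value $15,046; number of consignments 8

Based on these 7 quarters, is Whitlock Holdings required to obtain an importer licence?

Total declared import value: $38,223 + $4,164 + $11,304 + $39,070 + $13,675 + $12,165 + $15,046 = $133,647 (> $120,000).
Total number of consignments: 21 + 9 + 40 + 39 + 32 + 19 + 8 = 168 (> 160).
The test is 'and': both thresholds are exceeded.

Yes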